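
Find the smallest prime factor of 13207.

13207 is odd.
Digit sum 13, not divisible by 3.
Ends in 7: not divisible by 5.
7: 13207 = 7·1886 + 5
11: 13207 = 11·1200 + 7
13: 13207 = 13·1015 + 12
17: 13207 = 17·776 + 15
19: 13207 = 19·695 + 2
23: 13207 = 23·574 + 5
29: 13207 = 29·455 + 12
31: 13207 = 31·426 + 1
37: 13207 = 37·356 + 35
41: 13207 = 41·322 + 5
43: 13207 = 43·307 + 6
47: 13207 = 47·281

47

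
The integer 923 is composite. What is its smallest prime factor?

923 is odd.
Digit sum 14, not divisible by 3.
Ends in 3: not divisible by 5.
7: 923 = 7·131 + 6
11: 923 = 11·83 + 10
13: 923 = 13·71

13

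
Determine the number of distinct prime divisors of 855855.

6

855855 = 3^2 · 95095
95095 = 5 · 19019
19019 = 7 · 2717
2717 = 11 · 247
247 = 13 · 19
855855 = 3^2 · 5 · 7 · 11 · 13 · 19, which has 6 distinct prime factors.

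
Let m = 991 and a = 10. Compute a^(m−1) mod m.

10^1 ≡ 10 (mod 991)
10^2 ≡ 10^2 = 100 ≡ 100 (mod 991)
10^4 ≡ 100^2 = 10000 ≡ 90 (mod 991)
10^8 ≡ 90^2 = 8100 ≡ 172 (mod 991)
10^16 ≡ 172^2 = 29584 ≡ 845 (mod 991)
10^32 ≡ 845^2 = 714025 ≡ 505 (mod 991)
10^64 ≡ 505^2 = 255025 ≡ 338 (mod 991)
10^128 ≡ 338^2 = 114244 ≡ 279 (mod 991)
10^256 ≡ 279^2 = 77841 ≡ 543 (mod 991)
10^512 ≡ 543^2 = 294849 ≡ 522 (mod 991)
990 = 512 + 256 + 128 + 64 + 16 + 8 + 4 + 2 in binary powers of 2.
So 10^990 ≡ 522 · 543 · 279 · 338 · 845 · 172 · 90 · 100 ≡ 1 (mod 991).
Since the result is 1, base 10 gives no evidence that 991 is composite.

1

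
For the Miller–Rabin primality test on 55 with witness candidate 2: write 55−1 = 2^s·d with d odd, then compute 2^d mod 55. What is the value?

18

55 − 1 = 54 = 2^1 · 27, so d = 27.
2^1 ≡ 2 (mod 55)
2^2 ≡ 2^2 = 4 ≡ 4 (mod 55)
2^4 ≡ 4^2 = 16 ≡ 16 (mod 55)
2^8 ≡ 16^2 = 256 ≡ 36 (mod 55)
2^16 ≡ 36^2 = 1296 ≡ 31 (mod 55)
27 = 16 + 8 + 2 + 1 in binary powers of 2.
So 2^27 ≡ 31 · 36 · 4 · 2 ≡ 18 (mod 55).
Squaring chain: 18; never reaches −1, so base 2 is a Miller–Rabin witness that 55 is composite.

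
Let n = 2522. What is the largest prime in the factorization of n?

97

2522 = 2 · 1261
1261 = 13 · 97
97 is prime.
So 2522 = 2 · 13 · 97; the largest prime factor is 97.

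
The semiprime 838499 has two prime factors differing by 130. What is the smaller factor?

853

Since p = q + 130, we have 838499 = q(q + 130), so q² + 130q − 838499 = 0.
Discriminant: 130² + 4·838499 = 16900 + 3353996 = 3370896; √3370896 = 1836.
q = (−130 + 1836)/2 = 853, and p = q + 130 = 983.
Check: 853 · 983 = 838499.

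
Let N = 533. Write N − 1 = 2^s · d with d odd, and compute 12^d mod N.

259

533 − 1 = 532 = 2^2 · 133, so d = 133.
12^1 ≡ 12 (mod 533)
12^2 ≡ 12^2 = 144 ≡ 144 (mod 533)
12^4 ≡ 144^2 = 20736 ≡ 482 (mod 533)
12^8 ≡ 482^2 = 232324 ≡ 469 (mod 533)
12^16 ≡ 469^2 = 219961 ≡ 365 (mod 533)
12^32 ≡ 365^2 = 133225 ≡ 508 (mod 533)
12^64 ≡ 508^2 = 258064 ≡ 92 (mod 533)
12^128 ≡ 92^2 = 8464 ≡ 469 (mod 533)
133 = 128 + 4 + 1 in binary powers of 2.
So 12^133 ≡ 469 · 482 · 12 ≡ 259 (mod 533).
Squaring chain: 259 → 456; never reaches −1, so base 12 is a Miller–Rabin witness that 533 is composite.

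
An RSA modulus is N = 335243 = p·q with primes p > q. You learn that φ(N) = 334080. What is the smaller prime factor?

523

φ(n) = (p−1)(q−1) = n − (p+q) + 1, so p + q = 335243 − 334080 + 1 = 1164.
p and q are the roots of t² − 1164t + 335243 = 0.
Discriminant: 1164² − 4·335243 = 1354896 − 1340972 = 13924; √13924 = 118.
q = (1164 − 118)/2 = 523, p = (1164 + 118)/2 = 641.
Check: 523 · 641 = 335243.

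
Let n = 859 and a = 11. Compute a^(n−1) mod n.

11^1 ≡ 11 (mod 859)
11^2 ≡ 11^2 = 121 ≡ 121 (mod 859)
11^4 ≡ 121^2 = 14641 ≡ 38 (mod 859)
11^8 ≡ 38^2 = 1444 ≡ 585 (mod 859)
11^16 ≡ 585^2 = 342225 ≡ 343 (mod 859)
11^32 ≡ 343^2 = 117649 ≡ 825 (mod 859)
11^64 ≡ 825^2 = 680625 ≡ 297 (mod 859)
11^128 ≡ 297^2 = 88209 ≡ 591 (mod 859)
11^256 ≡ 591^2 = 349281 ≡ 527 (mod 859)
11^512 ≡ 527^2 = 277729 ≡ 272 (mod 859)
858 = 512 + 256 + 64 + 16 + 8 + 2 in binary powers of 2.
So 11^858 ≡ 272 · 527 · 297 · 343 · 585 · 121 ≡ 1 (mod 859).
Since the result is 1, base 11 gives no evidence that 859 is composite.

1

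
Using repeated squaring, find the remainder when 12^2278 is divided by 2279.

12^1 ≡ 12 (mod 2279)
12^2 ≡ 12^2 = 144 ≡ 144 (mod 2279)
12^4 ≡ 144^2 = 20736 ≡ 225 (mod 2279)
12^8 ≡ 225^2 = 50625 ≡ 487 (mod 2279)
12^16 ≡ 487^2 = 237169 ≡ 153 (mod 2279)
12^32 ≡ 153^2 = 23409 ≡ 619 (mod 2279)
12^64 ≡ 619^2 = 383161 ≡ 289 (mod 2279)
12^128 ≡ 289^2 = 83521 ≡ 1477 (mod 2279)
12^256 ≡ 1477^2 = 2181529 ≡ 526 (mod 2279)
12^512 ≡ 526^2 = 276676 ≡ 917 (mod 2279)
12^1024 ≡ 917^2 = 840889 ≡ 2217 (mod 2279)
12^2048 ≡ 2217^2 = 4915089 ≡ 1565 (mod 2279)
2278 = 2048 + 128 + 64 + 32 + 4 + 2 in binary powers of 2.
So 12^2278 ≡ 1565 · 1477 · 289 · 619 · 225 · 144 ≡ 1543 (mod 2279).
Since 1543 ≠ 1, base 12 is a Fermat witness: 2279 is composite.

1543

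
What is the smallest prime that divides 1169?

1169 is odd.
Digit sum 17, not divisible by 3.
Ends in 9: not divisible by 5.
7: 1169 = 7·167

7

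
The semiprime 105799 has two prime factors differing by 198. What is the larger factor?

Since p = q + 198, we have 105799 = q(q + 198), so q² + 198q − 105799 = 0.
Discriminant: 198² + 4·105799 = 39204 + 423196 = 462400; √462400 = 680.
q = (−198 + 680)/2 = 241, and p = q + 198 = 439.
Check: 241 · 439 = 105799.

439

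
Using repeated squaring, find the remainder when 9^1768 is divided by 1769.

790

9^1 ≡ 9 (mod 1769)
9^2 ≡ 9^2 = 81 ≡ 81 (mod 1769)
9^4 ≡ 81^2 = 6561 ≡ 1254 (mod 1769)
9^8 ≡ 1254^2 = 1572516 ≡ 1644 (mod 1769)
9^16 ≡ 1644^2 = 2702736 ≡ 1473 (mod 1769)
9^32 ≡ 1473^2 = 2169729 ≡ 935 (mod 1769)
9^64 ≡ 935^2 = 874225 ≡ 339 (mod 1769)
9^128 ≡ 339^2 = 114921 ≡ 1705 (mod 1769)
9^256 ≡ 1705^2 = 2907025 ≡ 558 (mod 1769)
9^512 ≡ 558^2 = 311364 ≡ 20 (mod 1769)
9^1024 ≡ 20^2 = 400 ≡ 400 (mod 1769)
1768 = 1024 + 512 + 128 + 64 + 32 + 8 in binary powers of 2.
So 9^1768 ≡ 400 · 20 · 1705 · 339 · 935 · 1644 ≡ 790 (mod 1769).
Since 790 ≠ 1, base 9 is a Fermat witness: 1769 is composite.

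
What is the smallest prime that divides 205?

5

205 is odd.
Digit sum 7, not divisible by 3.
Ends in 5: divisible by 5.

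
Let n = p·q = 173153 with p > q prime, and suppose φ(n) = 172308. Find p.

φ(n) = (p−1)(q−1) = n − (p+q) + 1, so p + q = 173153 − 172308 + 1 = 846.
p and q are the roots of t² − 846t + 173153 = 0.
Discriminant: 846² − 4·173153 = 715716 − 692612 = 23104; √23104 = 152.
q = (846 − 152)/2 = 347, p = (846 + 152)/2 = 499.
Check: 347 · 499 = 173153.

499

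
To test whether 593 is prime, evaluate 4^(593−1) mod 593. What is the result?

1

4^1 ≡ 4 (mod 593)
4^2 ≡ 4^2 = 16 ≡ 16 (mod 593)
4^4 ≡ 16^2 = 256 ≡ 256 (mod 593)
4^8 ≡ 256^2 = 65536 ≡ 306 (mod 593)
4^16 ≡ 306^2 = 93636 ≡ 535 (mod 593)
4^32 ≡ 535^2 = 286225 ≡ 399 (mod 593)
4^64 ≡ 399^2 = 159201 ≡ 277 (mod 593)
4^128 ≡ 277^2 = 76729 ≡ 232 (mod 593)
4^256 ≡ 232^2 = 53824 ≡ 454 (mod 593)
4^512 ≡ 454^2 = 206116 ≡ 345 (mod 593)
592 = 512 + 64 + 16 in binary powers of 2.
So 4^592 ≡ 345 · 277 · 535 ≡ 1 (mod 593).
Since the result is 1, base 4 gives no evidence that 593 is composite.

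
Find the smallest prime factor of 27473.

83

27473 is odd.
Digit sum 23, not divisible by 3.
Ends in 3: not divisible by 5.
7: 27473 = 7·3924 + 5
11: 27473 = 11·2497 + 6
13: 27473 = 13·2113 + 4
17: 27473 = 17·1616 + 1
19: 27473 = 19·1445 + 18
23: 27473 = 23·1194 + 11
29: 27473 = 29·947 + 10
31: 27473 = 31·886 + 7
37: 27473 = 37·742 + 19
41: 27473 = 41·670 + 3
43: 27473 = 43·638 + 39
47: 27473 = 47·584 + 25
53: 27473 = 53·518 + 19
59: 27473 = 59·465 + 38
61: 27473 = 61·450 + 23
67: 27473 = 67·410 + 3
71: 27473 = 71·386 + 67
73: 27473 = 73·376 + 25
79: 27473 = 79·347 + 60
83: 27473 = 83·331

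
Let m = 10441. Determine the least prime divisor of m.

10441 is odd.
Digit sum 10, not divisible by 3.
Ends in 1: not divisible by 5.
7: 10441 = 7·1491 + 4
11: 10441 = 11·949 + 2
13: 10441 = 13·803 + 2
17: 10441 = 17·614 + 3
19: 10441 = 19·549 + 10
23: 10441 = 23·453 + 22
29: 10441 = 29·360 + 1
31: 10441 = 31·336 + 25
37: 10441 = 37·282 + 7
41: 10441 = 41·254 + 27
43: 10441 = 43·242 + 35
47: 10441 = 47·222 + 7
53: 10441 = 53·197

53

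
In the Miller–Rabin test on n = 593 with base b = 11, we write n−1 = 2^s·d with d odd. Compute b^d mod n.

384

593 − 1 = 592 = 2^4 · 37, so d = 37.
11^1 ≡ 11 (mod 593)
11^2 ≡ 11^2 = 121 ≡ 121 (mod 593)
11^4 ≡ 121^2 = 14641 ≡ 409 (mod 593)
11^8 ≡ 409^2 = 167281 ≡ 55 (mod 593)
11^16 ≡ 55^2 = 3025 ≡ 60 (mod 593)
11^32 ≡ 60^2 = 3600 ≡ 42 (mod 593)
37 = 32 + 4 + 1 in binary powers of 2.
So 11^37 ≡ 42 · 409 · 11 ≡ 384 (mod 593).
Squaring chain: 384 → 392 → 77 → 592; reaches −1, so base 11 does not prove 593 composite.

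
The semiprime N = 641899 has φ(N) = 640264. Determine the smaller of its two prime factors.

653

φ(n) = (p−1)(q−1) = n − (p+q) + 1, so p + q = 641899 − 640264 + 1 = 1636.
p and q are the roots of t² − 1636t + 641899 = 0.
Discriminant: 1636² − 4·641899 = 2676496 − 2567596 = 108900; √108900 = 330.
q = (1636 − 330)/2 = 653, p = (1636 + 330)/2 = 983.
Check: 653 · 983 = 641899.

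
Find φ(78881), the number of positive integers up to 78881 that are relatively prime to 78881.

70000

Factor: 78881 = 11 · 71 · 101.
φ(78881) = (11−1) · (71−1) · (101−1) = 10 · 70 · 100 = 70000.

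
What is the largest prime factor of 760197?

760197 = 3 · 253399
253399 = 43 · 5893
5893 = 71 · 83
83 is prime.
So 760197 = 3 · 43 · 71 · 83; the largest prime factor is 83.

83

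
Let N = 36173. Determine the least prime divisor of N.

61

36173 is odd.
Digit sum 20, not divisible by 3.
Ends in 3: not divisible by 5.
7: 36173 = 7·5167 + 4
11: 36173 = 11·3288 + 5
13: 36173 = 13·2782 + 7
17: 36173 = 17·2127 + 14
19: 36173 = 19·1903 + 16
23: 36173 = 23·1572 + 17
29: 36173 = 29·1247 + 10
31: 36173 = 31·1166 + 27
37: 36173 = 37·977 + 24
41: 36173 = 41·882 + 11
43: 36173 = 43·841 + 10
47: 36173 = 47·769 + 30
53: 36173 = 53·682 + 27
59: 36173 = 59·613 + 6
61: 36173 = 61·593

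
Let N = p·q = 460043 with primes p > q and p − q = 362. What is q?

Since p = q + 362, we have 460043 = q(q + 362), so q² + 362q − 460043 = 0.
Discriminant: 362² + 4·460043 = 131044 + 1840172 = 1971216; √1971216 = 1404.
q = (−362 + 1404)/2 = 521, and p = q + 362 = 883.
Check: 521 · 883 = 460043.

521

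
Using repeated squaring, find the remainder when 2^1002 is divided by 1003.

990

2^1 ≡ 2 (mod 1003)
2^2 ≡ 2^2 = 4 ≡ 4 (mod 1003)
2^4 ≡ 4^2 = 16 ≡ 16 (mod 1003)
2^8 ≡ 16^2 = 256 ≡ 256 (mod 1003)
2^16 ≡ 256^2 = 65536 ≡ 341 (mod 1003)
2^32 ≡ 341^2 = 116281 ≡ 936 (mod 1003)
2^64 ≡ 936^2 = 876096 ≡ 477 (mod 1003)
2^128 ≡ 477^2 = 227529 ≡ 851 (mod 1003)
2^256 ≡ 851^2 = 724201 ≡ 35 (mod 1003)
2^512 ≡ 35^2 = 1225 ≡ 222 (mod 1003)
1002 = 512 + 256 + 128 + 64 + 32 + 8 + 2 in binary powers of 2.
So 2^1002 ≡ 222 · 35 · 851 · 477 · 936 · 256 · 4 ≡ 990 (mod 1003).
Since 990 ≠ 1, base 2 is a Fermat witness: 1003 is composite.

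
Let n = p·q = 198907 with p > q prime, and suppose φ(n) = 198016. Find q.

φ(n) = (p−1)(q−1) = n − (p+q) + 1, so p + q = 198907 − 198016 + 1 = 892.
p and q are the roots of t² − 892t + 198907 = 0.
Discriminant: 892² − 4·198907 = 795664 − 795628 = 36; √36 = 6.
q = (892 − 6)/2 = 443, p = (892 + 6)/2 = 449.
Check: 443 · 449 = 198907.

443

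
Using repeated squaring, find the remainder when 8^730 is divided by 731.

64

8^1 ≡ 8 (mod 731)
8^2 ≡ 8^2 = 64 ≡ 64 (mod 731)
8^4 ≡ 64^2 = 4096 ≡ 441 (mod 731)
8^8 ≡ 441^2 = 194481 ≡ 35 (mod 731)
8^16 ≡ 35^2 = 1225 ≡ 494 (mod 731)
8^32 ≡ 494^2 = 244036 ≡ 613 (mod 731)
8^64 ≡ 613^2 = 375769 ≡ 35 (mod 731)
8^128 ≡ 35^2 = 1225 ≡ 494 (mod 731)
8^256 ≡ 494^2 = 244036 ≡ 613 (mod 731)
8^512 ≡ 613^2 = 375769 ≡ 35 (mod 731)
730 = 512 + 128 + 64 + 16 + 8 + 2 in binary powers of 2.
So 8^730 ≡ 35 · 494 · 35 · 494 · 35 · 64 ≡ 64 (mod 731).
Since 64 ≠ 1, base 8 is a Fermat witness: 731 is composite.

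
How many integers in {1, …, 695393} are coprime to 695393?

671616

Factor: 695393 = 67 · 97 · 107.
φ(695393) = (67−1) · (97−1) · (107−1) = 66 · 96 · 106 = 671616.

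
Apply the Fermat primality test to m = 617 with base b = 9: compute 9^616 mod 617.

1

9^1 ≡ 9 (mod 617)
9^2 ≡ 9^2 = 81 ≡ 81 (mod 617)
9^4 ≡ 81^2 = 6561 ≡ 391 (mod 617)
9^8 ≡ 391^2 = 152881 ≡ 482 (mod 617)
9^16 ≡ 482^2 = 232324 ≡ 332 (mod 617)
9^32 ≡ 332^2 = 110224 ≡ 398 (mod 617)
9^64 ≡ 398^2 = 158404 ≡ 452 (mod 617)
9^128 ≡ 452^2 = 204304 ≡ 77 (mod 617)
9^256 ≡ 77^2 = 5929 ≡ 376 (mod 617)
9^512 ≡ 376^2 = 141376 ≡ 83 (mod 617)
616 = 512 + 64 + 32 + 8 in binary powers of 2.
So 9^616 ≡ 83 · 452 · 398 · 482 ≡ 1 (mod 617).
Since the result is 1, base 9 gives no evidence that 617 is composite.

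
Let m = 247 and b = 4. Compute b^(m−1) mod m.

235

4^1 ≡ 4 (mod 247)
4^2 ≡ 4^2 = 16 ≡ 16 (mod 247)
4^4 ≡ 16^2 = 256 ≡ 9 (mod 247)
4^8 ≡ 9^2 = 81 ≡ 81 (mod 247)
4^16 ≡ 81^2 = 6561 ≡ 139 (mod 247)
4^32 ≡ 139^2 = 19321 ≡ 55 (mod 247)
4^64 ≡ 55^2 = 3025 ≡ 61 (mod 247)
4^128 ≡ 61^2 = 3721 ≡ 16 (mod 247)
246 = 128 + 64 + 32 + 16 + 4 + 2 in binary powers of 2.
So 4^246 ≡ 16 · 61 · 55 · 139 · 9 · 16 ≡ 235 (mod 247).
Since 235 ≠ 1, base 4 is a Fermat witness: 247 is composite.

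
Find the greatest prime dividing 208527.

208527 = 3 · 69509
69509 = 11 · 6319
6319 = 71 · 89
89 is prime.
So 208527 = 3 · 11 · 71 · 89; the largest prime factor is 89.

89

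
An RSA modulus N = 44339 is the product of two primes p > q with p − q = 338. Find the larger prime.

Since p = q + 338, we have 44339 = q(q + 338), so q² + 338q − 44339 = 0.
Discriminant: 338² + 4·44339 = 114244 + 177356 = 291600; √291600 = 540.
q = (−338 + 540)/2 = 101, and p = q + 338 = 439.
Check: 101 · 439 = 44339.

439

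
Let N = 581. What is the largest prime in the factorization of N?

581 = 7 · 83
83 is prime.
So 581 = 7 · 83; the largest prime factor is 83.

83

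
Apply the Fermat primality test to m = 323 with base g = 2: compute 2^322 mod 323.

2^1 ≡ 2 (mod 323)
2^2 ≡ 2^2 = 4 ≡ 4 (mod 323)
2^4 ≡ 4^2 = 16 ≡ 16 (mod 323)
2^8 ≡ 16^2 = 256 ≡ 256 (mod 323)
2^16 ≡ 256^2 = 65536 ≡ 290 (mod 323)
2^32 ≡ 290^2 = 84100 ≡ 120 (mod 323)
2^64 ≡ 120^2 = 14400 ≡ 188 (mod 323)
2^128 ≡ 188^2 = 35344 ≡ 137 (mod 323)
2^256 ≡ 137^2 = 18769 ≡ 35 (mod 323)
322 = 256 + 64 + 2 in binary powers of 2.
So 2^322 ≡ 35 · 188 · 4 ≡ 157 (mod 323).
Since 157 ≠ 1, base 2 is a Fermat witness: 323 is composite.

157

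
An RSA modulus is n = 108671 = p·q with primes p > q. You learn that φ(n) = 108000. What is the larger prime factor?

φ(n) = (p−1)(q−1) = n − (p+q) + 1, so p + q = 108671 − 108000 + 1 = 672.
p and q are the roots of t² − 672t + 108671 = 0.
Discriminant: 672² − 4·108671 = 451584 − 434684 = 16900; √16900 = 130.
q = (672 − 130)/2 = 271, p = (672 + 130)/2 = 401.
Check: 271 · 401 = 108671.

401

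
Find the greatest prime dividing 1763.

43

1763 = 41 · 43
43 is prime.
So 1763 = 41 · 43; the largest prime factor is 43.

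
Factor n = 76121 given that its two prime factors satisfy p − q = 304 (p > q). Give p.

Since p = q + 304, we have 76121 = q(q + 304), so q² + 304q − 76121 = 0.
Discriminant: 304² + 4·76121 = 92416 + 304484 = 396900; √396900 = 630.
q = (−304 + 630)/2 = 163, and p = q + 304 = 467.
Check: 163 · 467 = 76121.

467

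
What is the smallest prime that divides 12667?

12667 is odd.
Digit sum 22, not divisible by 3.
Ends in 7: not divisible by 5.
7: 12667 = 7·1809 + 4
11: 12667 = 11·1151 + 6
13: 12667 = 13·974 + 5
17: 12667 = 17·745 + 2
19: 12667 = 19·666 + 13
23: 12667 = 23·550 + 17
29: 12667 = 29·436 + 23
31: 12667 = 31·408 + 19
37: 12667 = 37·342 + 13
41: 12667 = 41·308 + 39
43: 12667 = 43·294 + 25
47: 12667 = 47·269 + 24
53: 12667 = 53·239

53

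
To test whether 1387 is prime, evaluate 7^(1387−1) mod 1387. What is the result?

1122

7^1 ≡ 7 (mod 1387)
7^2 ≡ 7^2 = 49 ≡ 49 (mod 1387)
7^4 ≡ 49^2 = 2401 ≡ 1014 (mod 1387)
7^8 ≡ 1014^2 = 1028196 ≡ 429 (mod 1387)
7^16 ≡ 429^2 = 184041 ≡ 957 (mod 1387)
7^32 ≡ 957^2 = 915849 ≡ 429 (mod 1387)
7^64 ≡ 429^2 = 184041 ≡ 957 (mod 1387)
7^128 ≡ 957^2 = 915849 ≡ 429 (mod 1387)
7^256 ≡ 429^2 = 184041 ≡ 957 (mod 1387)
7^512 ≡ 957^2 = 915849 ≡ 429 (mod 1387)
7^1024 ≡ 429^2 = 184041 ≡ 957 (mod 1387)
1386 = 1024 + 256 + 64 + 32 + 8 + 2 in binary powers of 2.
So 7^1386 ≡ 957 · 957 · 957 · 429 · 429 · 49 ≡ 1122 (mod 1387).
Since 1122 ≠ 1, base 7 is a Fermat witness: 1387 is composite.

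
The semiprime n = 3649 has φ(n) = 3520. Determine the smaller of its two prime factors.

φ(n) = (p−1)(q−1) = n − (p+q) + 1, so p + q = 3649 − 3520 + 1 = 130.
p and q are the roots of t² − 130t + 3649 = 0.
Discriminant: 130² − 4·3649 = 16900 − 14596 = 2304; √2304 = 48.
q = (130 − 48)/2 = 41, p = (130 + 48)/2 = 89.
Check: 41 · 89 = 3649.

41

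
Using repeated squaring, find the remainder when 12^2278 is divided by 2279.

1543

12^1 ≡ 12 (mod 2279)
12^2 ≡ 12^2 = 144 ≡ 144 (mod 2279)
12^4 ≡ 144^2 = 20736 ≡ 225 (mod 2279)
12^8 ≡ 225^2 = 50625 ≡ 487 (mod 2279)
12^16 ≡ 487^2 = 237169 ≡ 153 (mod 2279)
12^32 ≡ 153^2 = 23409 ≡ 619 (mod 2279)
12^64 ≡ 619^2 = 383161 ≡ 289 (mod 2279)
12^128 ≡ 289^2 = 83521 ≡ 1477 (mod 2279)
12^256 ≡ 1477^2 = 2181529 ≡ 526 (mod 2279)
12^512 ≡ 526^2 = 276676 ≡ 917 (mod 2279)
12^1024 ≡ 917^2 = 840889 ≡ 2217 (mod 2279)
12^2048 ≡ 2217^2 = 4915089 ≡ 1565 (mod 2279)
2278 = 2048 + 128 + 64 + 32 + 4 + 2 in binary powers of 2.
So 12^2278 ≡ 1565 · 1477 · 289 · 619 · 225 · 144 ≡ 1543 (mod 2279).
Since 1543 ≠ 1, base 12 is a Fermat witness: 2279 is composite.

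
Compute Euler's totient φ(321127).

Factor: 321127 = 53 · 73 · 83.
φ(321127) = (53−1) · (73−1) · (83−1) = 52 · 72 · 82 = 307008.

307008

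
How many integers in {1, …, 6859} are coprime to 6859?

6498

Factor: 6859 = 19^3.
φ(6859) = 19^2·(19−1) = 6498.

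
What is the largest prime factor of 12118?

83

12118 = 2 · 6059
6059 = 73 · 83
83 is prime.
So 12118 = 2 · 73 · 83; the largest prime factor is 83.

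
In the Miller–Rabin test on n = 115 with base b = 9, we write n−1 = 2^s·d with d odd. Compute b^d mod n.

104

115 − 1 = 114 = 2^1 · 57, so d = 57.
9^1 ≡ 9 (mod 115)
9^2 ≡ 9^2 = 81 ≡ 81 (mod 115)
9^4 ≡ 81^2 = 6561 ≡ 6 (mod 115)
9^8 ≡ 6^2 = 36 ≡ 36 (mod 115)
9^16 ≡ 36^2 = 1296 ≡ 31 (mod 115)
9^32 ≡ 31^2 = 961 ≡ 41 (mod 115)
57 = 32 + 16 + 8 + 1 in binary powers of 2.
So 9^57 ≡ 41 · 31 · 36 · 9 ≡ 104 (mod 115).
Squaring chain: 104; never reaches −1, so base 9 is a Miller–Rabin witness that 115 is composite.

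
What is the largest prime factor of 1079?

1079 = 13 · 83
83 is prime.
So 1079 = 13 · 83; the largest prime factor is 83.

83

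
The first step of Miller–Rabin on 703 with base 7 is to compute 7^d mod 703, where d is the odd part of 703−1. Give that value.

1

703 − 1 = 702 = 2^1 · 351, so d = 351.
7^1 ≡ 7 (mod 703)
7^2 ≡ 7^2 = 49 ≡ 49 (mod 703)
7^4 ≡ 49^2 = 2401 ≡ 292 (mod 703)
7^8 ≡ 292^2 = 85264 ≡ 201 (mod 703)
7^16 ≡ 201^2 = 40401 ≡ 330 (mod 703)
7^32 ≡ 330^2 = 108900 ≡ 638 (mod 703)
7^64 ≡ 638^2 = 407044 ≡ 7 (mod 703)
7^128 ≡ 7^2 = 49 ≡ 49 (mod 703)
7^256 ≡ 49^2 = 2401 ≡ 292 (mod 703)
351 = 256 + 64 + 16 + 8 + 4 + 2 + 1 in binary powers of 2.
So 7^351 ≡ 292 · 7 · 330 · 201 · 292 · 49 · 7 ≡ 1 (mod 703).
Since 7^d ≡ 1 (mod 703), base 7 does not prove 703 composite.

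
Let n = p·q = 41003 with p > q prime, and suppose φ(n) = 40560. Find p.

φ(n) = (p−1)(q−1) = n − (p+q) + 1, so p + q = 41003 − 40560 + 1 = 444.
p and q are the roots of t² − 444t + 41003 = 0.
Discriminant: 444² − 4·41003 = 197136 − 164012 = 33124; √33124 = 182.
q = (444 − 182)/2 = 131, p = (444 + 182)/2 = 313.
Check: 131 · 313 = 41003.

313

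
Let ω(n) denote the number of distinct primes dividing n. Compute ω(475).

475 = 5^2 · 19
475 = 5^2 · 19, which has 2 distinct prime factors.

2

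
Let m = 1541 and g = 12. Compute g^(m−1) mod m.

967

12^1 ≡ 12 (mod 1541)
12^2 ≡ 12^2 = 144 ≡ 144 (mod 1541)
12^4 ≡ 144^2 = 20736 ≡ 703 (mod 1541)
12^8 ≡ 703^2 = 494209 ≡ 1089 (mod 1541)
12^16 ≡ 1089^2 = 1185921 ≡ 892 (mod 1541)
12^32 ≡ 892^2 = 795664 ≡ 508 (mod 1541)
12^64 ≡ 508^2 = 258064 ≡ 717 (mod 1541)
12^128 ≡ 717^2 = 514089 ≡ 936 (mod 1541)
12^256 ≡ 936^2 = 876096 ≡ 808 (mod 1541)
12^512 ≡ 808^2 = 652864 ≡ 1021 (mod 1541)
12^1024 ≡ 1021^2 = 1042441 ≡ 725 (mod 1541)
1540 = 1024 + 512 + 4 in binary powers of 2.
So 12^1540 ≡ 725 · 1021 · 703 ≡ 967 (mod 1541).
Since 967 ≠ 1, base 12 is a Fermat witness: 1541 is composite.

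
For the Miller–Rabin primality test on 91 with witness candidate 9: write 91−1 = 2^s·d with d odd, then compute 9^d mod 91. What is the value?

1

91 − 1 = 90 = 2^1 · 45, so d = 45.
9^1 ≡ 9 (mod 91)
9^2 ≡ 9^2 = 81 ≡ 81 (mod 91)
9^4 ≡ 81^2 = 6561 ≡ 9 (mod 91)
9^8 ≡ 9^2 = 81 ≡ 81 (mod 91)
9^16 ≡ 81^2 = 6561 ≡ 9 (mod 91)
9^32 ≡ 9^2 = 81 ≡ 81 (mod 91)
45 = 32 + 8 + 4 + 1 in binary powers of 2.
So 9^45 ≡ 81 · 81 · 9 · 9 ≡ 1 (mod 91).
Since 9^d ≡ 1 (mod 91), base 9 does not prove 91 composite.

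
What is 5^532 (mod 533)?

508

5^1 ≡ 5 (mod 533)
5^2 ≡ 5^2 = 25 ≡ 25 (mod 533)
5^4 ≡ 25^2 = 625 ≡ 92 (mod 533)
5^8 ≡ 92^2 = 8464 ≡ 469 (mod 533)
5^16 ≡ 469^2 = 219961 ≡ 365 (mod 533)
5^32 ≡ 365^2 = 133225 ≡ 508 (mod 533)
5^64 ≡ 508^2 = 258064 ≡ 92 (mod 533)
5^128 ≡ 92^2 = 8464 ≡ 469 (mod 533)
5^256 ≡ 469^2 = 219961 ≡ 365 (mod 533)
5^512 ≡ 365^2 = 133225 ≡ 508 (mod 533)
532 = 512 + 16 + 4 in binary powers of 2.
So 5^532 ≡ 508 · 365 · 92 ≡ 508 (mod 533).
Since 508 ≠ 1, base 5 is a Fermat witness: 533 is composite.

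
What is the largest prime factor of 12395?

12395 = 5 · 2479
2479 = 37 · 67
67 is prime.
So 12395 = 5 · 37 · 67; the largest prime factor is 67.

67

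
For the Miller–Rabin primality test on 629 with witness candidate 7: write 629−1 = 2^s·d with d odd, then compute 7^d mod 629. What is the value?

329

629 − 1 = 628 = 2^2 · 157, so d = 157.
7^1 ≡ 7 (mod 629)
7^2 ≡ 7^2 = 49 ≡ 49 (mod 629)
7^4 ≡ 49^2 = 2401 ≡ 514 (mod 629)
7^8 ≡ 514^2 = 264196 ≡ 16 (mod 629)
7^16 ≡ 16^2 = 256 ≡ 256 (mod 629)
7^32 ≡ 256^2 = 65536 ≡ 120 (mod 629)
7^64 ≡ 120^2 = 14400 ≡ 562 (mod 629)
7^128 ≡ 562^2 = 315844 ≡ 86 (mod 629)
157 = 128 + 16 + 8 + 4 + 1 in binary powers of 2.
So 7^157 ≡ 86 · 256 · 16 · 514 · 7 ≡ 329 (mod 629).
Squaring chain: 329 → 53; never reaches −1, so base 7 is a Miller–Rabin witness that 629 is composite.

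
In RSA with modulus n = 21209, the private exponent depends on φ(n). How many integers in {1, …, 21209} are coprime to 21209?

20916

Factor: 21209 = 127 · 167.
φ(21209) = (127−1) · (167−1) = 126 · 166 = 20916.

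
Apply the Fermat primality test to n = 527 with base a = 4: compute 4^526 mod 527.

4^1 ≡ 4 (mod 527)
4^2 ≡ 4^2 = 16 ≡ 16 (mod 527)
4^4 ≡ 16^2 = 256 ≡ 256 (mod 527)
4^8 ≡ 256^2 = 65536 ≡ 188 (mod 527)
4^16 ≡ 188^2 = 35344 ≡ 35 (mod 527)
4^32 ≡ 35^2 = 1225 ≡ 171 (mod 527)
4^64 ≡ 171^2 = 29241 ≡ 256 (mod 527)
4^128 ≡ 256^2 = 65536 ≡ 188 (mod 527)
4^256 ≡ 188^2 = 35344 ≡ 35 (mod 527)
4^512 ≡ 35^2 = 1225 ≡ 171 (mod 527)
526 = 512 + 8 + 4 + 2 in binary powers of 2.
So 4^526 ≡ 171 · 188 · 256 · 16 ≡ 407 (mod 527).
Since 407 ≠ 1, base 4 is a Fermat witness: 527 is composite.

407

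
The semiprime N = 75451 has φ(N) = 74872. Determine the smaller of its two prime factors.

φ(n) = (p−1)(q−1) = n − (p+q) + 1, so p + q = 75451 − 74872 + 1 = 580.
p and q are the roots of t² − 580t + 75451 = 0.
Discriminant: 580² − 4·75451 = 336400 − 301804 = 34596; √34596 = 186.
q = (580 − 186)/2 = 197, p = (580 + 186)/2 = 383.
Check: 197 · 383 = 75451.

197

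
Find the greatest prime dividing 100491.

100491 = 3 · 33497
33497 = 19 · 1763
1763 = 41 · 43
43 is prime.
So 100491 = 3 · 19 · 41 · 43; the largest prime factor is 43.

43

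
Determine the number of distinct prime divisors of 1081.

1081 = 23 · 47
1081 = 23 · 47, which has 2 distinct prime factors.

2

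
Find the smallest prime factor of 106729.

7

106729 is odd.
Digit sum 25, not divisible by 3.
Ends in 9: not divisible by 5.
7: 106729 = 7·15247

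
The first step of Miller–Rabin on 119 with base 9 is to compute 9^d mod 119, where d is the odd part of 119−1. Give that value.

32

119 − 1 = 118 = 2^1 · 59, so d = 59.
9^1 ≡ 9 (mod 119)
9^2 ≡ 9^2 = 81 ≡ 81 (mod 119)
9^4 ≡ 81^2 = 6561 ≡ 16 (mod 119)
9^8 ≡ 16^2 = 256 ≡ 18 (mod 119)
9^16 ≡ 18^2 = 324 ≡ 86 (mod 119)
9^32 ≡ 86^2 = 7396 ≡ 18 (mod 119)
59 = 32 + 16 + 8 + 2 + 1 in binary powers of 2.
So 9^59 ≡ 18 · 86 · 18 · 81 · 9 ≡ 32 (mod 119).
Squaring chain: 32; never reaches −1, so base 9 is a Miller–Rabin witness that 119 is composite.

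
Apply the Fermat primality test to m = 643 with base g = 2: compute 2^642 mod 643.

2^1 ≡ 2 (mod 643)
2^2 ≡ 2^2 = 4 ≡ 4 (mod 643)
2^4 ≡ 4^2 = 16 ≡ 16 (mod 643)
2^8 ≡ 16^2 = 256 ≡ 256 (mod 643)
2^16 ≡ 256^2 = 65536 ≡ 593 (mod 643)
2^32 ≡ 593^2 = 351649 ≡ 571 (mod 643)
2^64 ≡ 571^2 = 326041 ≡ 40 (mod 643)
2^128 ≡ 40^2 = 1600 ≡ 314 (mod 643)
2^256 ≡ 314^2 = 98596 ≡ 217 (mod 643)
2^512 ≡ 217^2 = 47089 ≡ 150 (mod 643)
642 = 512 + 128 + 2 in binary powers of 2.
So 2^642 ≡ 150 · 314 · 4 ≡ 1 (mod 643).
Since the result is 1, base 2 gives no evidence that 643 is composite.

1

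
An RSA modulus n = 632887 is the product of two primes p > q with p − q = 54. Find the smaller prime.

769

Since p = q + 54, we have 632887 = q(q + 54), so q² + 54q − 632887 = 0.
Discriminant: 54² + 4·632887 = 2916 + 2531548 = 2534464; √2534464 = 1592.
q = (−54 + 1592)/2 = 769, and p = q + 54 = 823.
Check: 769 · 823 = 632887.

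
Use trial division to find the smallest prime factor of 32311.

32311 is odd.
Digit sum 10, not divisible by 3.
Ends in 1: not divisible by 5.
7: 32311 = 7·4615 + 6
11: 32311 = 11·2937 + 4
13: 32311 = 13·2485 + 6
17: 32311 = 17·1900 + 11
19: 32311 = 19·1700 + 11
23: 32311 = 23·1404 + 19
29: 32311 = 29·1114 + 5
31: 32311 = 31·1042 + 9
37: 32311 = 37·873 + 10
41: 32311 = 41·788 + 3
43: 32311 = 43·751 + 18
47: 32311 = 47·687 + 22
53: 32311 = 53·609 + 34
59: 32311 = 59·547 + 38
61: 32311 = 61·529 + 42
67: 32311 = 67·482 + 17
71: 32311 = 71·455 + 6
73: 32311 = 73·442 + 45
79: 32311 = 79·409

79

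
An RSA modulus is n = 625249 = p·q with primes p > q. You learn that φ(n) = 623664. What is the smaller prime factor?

φ(n) = (p−1)(q−1) = n − (p+q) + 1, so p + q = 625249 − 623664 + 1 = 1586.
p and q are the roots of t² − 1586t + 625249 = 0.
Discriminant: 1586² − 4·625249 = 2515396 − 2500996 = 14400; √14400 = 120.
q = (1586 − 120)/2 = 733, p = (1586 + 120)/2 = 853.
Check: 733 · 853 = 625249.

733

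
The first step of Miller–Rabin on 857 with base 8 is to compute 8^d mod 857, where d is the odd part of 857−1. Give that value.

857 − 1 = 856 = 2^3 · 107, so d = 107.
8^1 ≡ 8 (mod 857)
8^2 ≡ 8^2 = 64 ≡ 64 (mod 857)
8^4 ≡ 64^2 = 4096 ≡ 668 (mod 857)
8^8 ≡ 668^2 = 446224 ≡ 584 (mod 857)
8^16 ≡ 584^2 = 341056 ≡ 827 (mod 857)
8^32 ≡ 827^2 = 683929 ≡ 43 (mod 857)
8^64 ≡ 43^2 = 1849 ≡ 135 (mod 857)
107 = 64 + 32 + 8 + 2 + 1 in binary powers of 2.
So 8^107 ≡ 135 · 43 · 584 · 64 · 8 ≡ 207 (mod 857).
Squaring chain: 207 → 856 → 1; reaches −1, so base 8 does not prove 857 composite.

207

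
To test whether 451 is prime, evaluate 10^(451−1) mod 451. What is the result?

10^1 ≡ 10 (mod 451)
10^2 ≡ 10^2 = 100 ≡ 100 (mod 451)
10^4 ≡ 100^2 = 10000 ≡ 78 (mod 451)
10^8 ≡ 78^2 = 6084 ≡ 221 (mod 451)
10^16 ≡ 221^2 = 48841 ≡ 133 (mod 451)
10^32 ≡ 133^2 = 17689 ≡ 100 (mod 451)
10^64 ≡ 100^2 = 10000 ≡ 78 (mod 451)
10^128 ≡ 78^2 = 6084 ≡ 221 (mod 451)
10^256 ≡ 221^2 = 48841 ≡ 133 (mod 451)
450 = 256 + 128 + 64 + 2 in binary powers of 2.
So 10^450 ≡ 133 · 221 · 78 · 100 ≡ 1 (mod 451).
Since the result is 1, base 10 gives no evidence that 451 is composite.

1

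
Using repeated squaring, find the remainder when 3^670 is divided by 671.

3^1 ≡ 3 (mod 671)
3^2 ≡ 3^2 = 9 ≡ 9 (mod 671)
3^4 ≡ 9^2 = 81 ≡ 81 (mod 671)
3^8 ≡ 81^2 = 6561 ≡ 522 (mod 671)
3^16 ≡ 522^2 = 272484 ≡ 58 (mod 671)
3^32 ≡ 58^2 = 3364 ≡ 9 (mod 671)
3^64 ≡ 9^2 = 81 ≡ 81 (mod 671)
3^128 ≡ 81^2 = 6561 ≡ 522 (mod 671)
3^256 ≡ 522^2 = 272484 ≡ 58 (mod 671)
3^512 ≡ 58^2 = 3364 ≡ 9 (mod 671)
670 = 512 + 128 + 16 + 8 + 4 + 2 in binary powers of 2.
So 3^670 ≡ 9 · 522 · 58 · 522 · 81 · 9 ≡ 1 (mod 671).
Since the result is 1, base 3 gives no evidence that 671 is composite.

1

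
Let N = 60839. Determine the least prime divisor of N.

60839 is odd.
Digit sum 26, not divisible by 3.
Ends in 9: not divisible by 5.
7: 60839 = 7·8691 + 2
11: 60839 = 11·5530 + 9
13: 60839 = 13·4679 + 12
17: 60839 = 17·3578 + 13
19: 60839 = 19·3202 + 1
23: 60839 = 23·2645 + 4
29: 60839 = 29·2097 + 26
31: 60839 = 31·1962 + 17
37: 60839 = 37·1644 + 11
41: 60839 = 41·1483 + 36
43: 60839 = 43·1414 + 37
47: 60839 = 47·1294 + 21
53: 60839 = 53·1147 + 48
59: 60839 = 59·1031 + 10
61: 60839 = 61·997 + 22
67: 60839 = 67·908 + 3
71: 60839 = 71·856 + 63
73: 60839 = 73·833 + 30
79: 60839 = 79·770 + 9
83: 60839 = 83·733

83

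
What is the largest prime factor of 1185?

1185 = 3 · 395
395 = 5 · 79
79 is prime.
So 1185 = 3 · 5 · 79; the largest prime factor is 79.

79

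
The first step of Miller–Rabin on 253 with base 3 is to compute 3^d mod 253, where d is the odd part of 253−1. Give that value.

236

253 − 1 = 252 = 2^2 · 63, so d = 63.
3^1 ≡ 3 (mod 253)
3^2 ≡ 3^2 = 9 ≡ 9 (mod 253)
3^4 ≡ 9^2 = 81 ≡ 81 (mod 253)
3^8 ≡ 81^2 = 6561 ≡ 236 (mod 253)
3^16 ≡ 236^2 = 55696 ≡ 36 (mod 253)
3^32 ≡ 36^2 = 1296 ≡ 31 (mod 253)
63 = 32 + 16 + 8 + 4 + 2 + 1 in binary powers of 2.
So 3^63 ≡ 31 · 36 · 236 · 81 · 9 · 3 ≡ 236 (mod 253).
Squaring chain: 236 → 36; never reaches −1, so base 3 is a Miller–Rabin witness that 253 is composite.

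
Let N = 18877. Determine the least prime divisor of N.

18877 is odd.
Digit sum 31, not divisible by 3.
Ends in 7: not divisible by 5.
7: 18877 = 7·2696 + 5
11: 18877 = 11·1716 + 1
13: 18877 = 13·1452 + 1
17: 18877 = 17·1110 + 7
19: 18877 = 19·993 + 10
23: 18877 = 23·820 + 17
29: 18877 = 29·650 + 27
31: 18877 = 31·608 + 29
37: 18877 = 37·510 + 7
41: 18877 = 41·460 + 17
43: 18877 = 43·439

43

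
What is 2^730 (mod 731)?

4

2^1 ≡ 2 (mod 731)
2^2 ≡ 2^2 = 4 ≡ 4 (mod 731)
2^4 ≡ 4^2 = 16 ≡ 16 (mod 731)
2^8 ≡ 16^2 = 256 ≡ 256 (mod 731)
2^16 ≡ 256^2 = 65536 ≡ 477 (mod 731)
2^32 ≡ 477^2 = 227529 ≡ 188 (mod 731)
2^64 ≡ 188^2 = 35344 ≡ 256 (mod 731)
2^128 ≡ 256^2 = 65536 ≡ 477 (mod 731)
2^256 ≡ 477^2 = 227529 ≡ 188 (mod 731)
2^512 ≡ 188^2 = 35344 ≡ 256 (mod 731)
730 = 512 + 128 + 64 + 16 + 8 + 2 in binary powers of 2.
So 2^730 ≡ 256 · 477 · 256 · 477 · 256 · 4 ≡ 4 (mod 731).
Since 4 ≠ 1, base 2 is a Fermat witness: 731 is composite.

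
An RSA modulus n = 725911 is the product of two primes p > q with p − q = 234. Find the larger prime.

Since p = q + 234, we have 725911 = q(q + 234), so q² + 234q − 725911 = 0.
Discriminant: 234² + 4·725911 = 54756 + 2903644 = 2958400; √2958400 = 1720.
q = (−234 + 1720)/2 = 743, and p = q + 234 = 977.
Check: 743 · 977 = 725911.

977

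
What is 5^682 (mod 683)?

5^1 ≡ 5 (mod 683)
5^2 ≡ 5^2 = 25 ≡ 25 (mod 683)
5^4 ≡ 25^2 = 625 ≡ 625 (mod 683)
5^8 ≡ 625^2 = 390625 ≡ 632 (mod 683)
5^16 ≡ 632^2 = 399424 ≡ 552 (mod 683)
5^32 ≡ 552^2 = 304704 ≡ 86 (mod 683)
5^64 ≡ 86^2 = 7396 ≡ 566 (mod 683)
5^128 ≡ 566^2 = 320356 ≡ 29 (mod 683)
5^256 ≡ 29^2 = 841 ≡ 158 (mod 683)
5^512 ≡ 158^2 = 24964 ≡ 376 (mod 683)
682 = 512 + 128 + 32 + 8 + 2 in binary powers of 2.
So 5^682 ≡ 376 · 29 · 86 · 632 · 25 ≡ 1 (mod 683).
Since the result is 1, base 5 gives no evidence that 683 is composite.

1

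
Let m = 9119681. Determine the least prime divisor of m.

9119681 is odd.
Digit sum 35, not divisible by 3.
Ends in 1: not divisible by 5.
7: 9119681 = 7·1302811 + 4
11: 9119681 = 11·829061 + 10
13: 9119681 = 13·701513 + 12
17: 9119681 = 17·536451 + 14
19: 9119681 = 19·479983 + 4
23: 9119681 = 23·396507 + 20
29: 9119681 = 29·314471 + 22
31: 9119681 = 31·294183 + 8
37: 9119681 = 37·246477 + 32
41: 9119681 = 41·222431 + 10
43: 9119681 = 43·212085 + 26
47: 9119681 = 47·194035 + 36
53: 9119681 = 53·172069 + 24
59: 9119681 = 59·154570 + 51
61: 9119681 = 61·149502 + 59
67: 9119681 = 67·136114 + 43
71: 9119681 = 71·128446 + 15
73: 9119681 = 73·124927 + 10
79: 9119681 = 79·115439

79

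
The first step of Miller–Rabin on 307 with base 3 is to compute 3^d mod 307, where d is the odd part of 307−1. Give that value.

306

307 − 1 = 306 = 2^1 · 153, so d = 153.
3^1 ≡ 3 (mod 307)
3^2 ≡ 3^2 = 9 ≡ 9 (mod 307)
3^4 ≡ 9^2 = 81 ≡ 81 (mod 307)
3^8 ≡ 81^2 = 6561 ≡ 114 (mod 307)
3^16 ≡ 114^2 = 12996 ≡ 102 (mod 307)
3^32 ≡ 102^2 = 10404 ≡ 273 (mod 307)
3^64 ≡ 273^2 = 74529 ≡ 235 (mod 307)
3^128 ≡ 235^2 = 55225 ≡ 272 (mod 307)
153 = 128 + 16 + 8 + 1 in binary powers of 2.
So 3^153 ≡ 272 · 102 · 114 · 3 ≡ 306 (mod 307).
Since 3^d ≡ 306 (mod 307), base 3 does not prove 307 composite.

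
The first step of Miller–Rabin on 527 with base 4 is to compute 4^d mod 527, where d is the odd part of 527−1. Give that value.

527 − 1 = 526 = 2^1 · 263, so d = 263.
4^1 ≡ 4 (mod 527)
4^2 ≡ 4^2 = 16 ≡ 16 (mod 527)
4^4 ≡ 16^2 = 256 ≡ 256 (mod 527)
4^8 ≡ 256^2 = 65536 ≡ 188 (mod 527)
4^16 ≡ 188^2 = 35344 ≡ 35 (mod 527)
4^32 ≡ 35^2 = 1225 ≡ 171 (mod 527)
4^64 ≡ 171^2 = 29241 ≡ 256 (mod 527)
4^128 ≡ 256^2 = 65536 ≡ 188 (mod 527)
4^256 ≡ 188^2 = 35344 ≡ 35 (mod 527)
263 = 256 + 4 + 2 + 1 in binary powers of 2.
So 4^263 ≡ 35 · 256 · 16 · 4 ≡ 64 (mod 527).
Squaring chain: 64; never reaches −1, so base 4 is a Miller–Rabin witness that 527 is composite.

64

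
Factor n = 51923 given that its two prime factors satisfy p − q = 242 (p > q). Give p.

Since p = q + 242, we have 51923 = q(q + 242), so q² + 242q − 51923 = 0.
Discriminant: 242² + 4·51923 = 58564 + 207692 = 266256; √266256 = 516.
q = (−242 + 516)/2 = 137, and p = q + 242 = 379.
Check: 137 · 379 = 51923.

379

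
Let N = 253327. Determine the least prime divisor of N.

19

253327 is odd.
Digit sum 22, not divisible by 3.
Ends in 7: not divisible by 5.
7: 253327 = 7·36189 + 4
11: 253327 = 11·23029 + 8
13: 253327 = 13·19486 + 9
17: 253327 = 17·14901 + 10
19: 253327 = 19·13333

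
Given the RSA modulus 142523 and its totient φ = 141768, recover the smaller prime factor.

359

φ(n) = (p−1)(q−1) = n − (p+q) + 1, so p + q = 142523 − 141768 + 1 = 756.
p and q are the roots of t² − 756t + 142523 = 0.
Discriminant: 756² − 4·142523 = 571536 − 570092 = 1444; √1444 = 38.
q = (756 − 38)/2 = 359, p = (756 + 38)/2 = 397.
Check: 359 · 397 = 142523.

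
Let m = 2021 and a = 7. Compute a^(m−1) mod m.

7^1 ≡ 7 (mod 2021)
7^2 ≡ 7^2 = 49 ≡ 49 (mod 2021)
7^4 ≡ 49^2 = 2401 ≡ 380 (mod 2021)
7^8 ≡ 380^2 = 144400 ≡ 909 (mod 2021)
7^16 ≡ 909^2 = 826281 ≡ 1713 (mod 2021)
7^32 ≡ 1713^2 = 2934369 ≡ 1898 (mod 2021)
7^64 ≡ 1898^2 = 3602404 ≡ 982 (mod 2021)
7^128 ≡ 982^2 = 964324 ≡ 307 (mod 2021)
7^256 ≡ 307^2 = 94249 ≡ 1283 (mod 2021)
7^512 ≡ 1283^2 = 1646089 ≡ 995 (mod 2021)
7^1024 ≡ 995^2 = 990025 ≡ 1756 (mod 2021)
2020 = 1024 + 512 + 256 + 128 + 64 + 32 + 4 in binary powers of 2.
So 7^2020 ≡ 1756 · 995 · 1283 · 307 · 982 · 1898 · 380 ≡ 294 (mod 2021).
Since 294 ≠ 1, base 7 is a Fermat witness: 2021 is composite.

294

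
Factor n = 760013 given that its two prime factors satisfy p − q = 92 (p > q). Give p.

919

Since p = q + 92, we have 760013 = q(q + 92), so q² + 92q − 760013 = 0.
Discriminant: 92² + 4·760013 = 8464 + 3040052 = 3048516; √3048516 = 1746.
q = (−92 + 1746)/2 = 827, and p = q + 92 = 919.
Check: 827 · 919 = 760013.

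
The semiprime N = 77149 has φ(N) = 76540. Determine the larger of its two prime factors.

φ(n) = (p−1)(q−1) = n − (p+q) + 1, so p + q = 77149 − 76540 + 1 = 610.
p and q are the roots of t² − 610t + 77149 = 0.
Discriminant: 610² − 4·77149 = 372100 − 308596 = 63504; √63504 = 252.
q = (610 − 252)/2 = 179, p = (610 + 252)/2 = 431.
Check: 179 · 431 = 77149.

431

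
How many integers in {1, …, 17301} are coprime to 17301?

Factor: 17301 = 3 · 73 · 79.
φ(17301) = (3−1) · (73−1) · (79−1) = 2 · 72 · 78 = 11232.

11232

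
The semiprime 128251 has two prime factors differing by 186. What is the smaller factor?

Since p = q + 186, we have 128251 = q(q + 186), so q² + 186q − 128251 = 0.
Discriminant: 186² + 4·128251 = 34596 + 513004 = 547600; √547600 = 740.
q = (−186 + 740)/2 = 277, and p = q + 186 = 463.
Check: 277 · 463 = 128251.

277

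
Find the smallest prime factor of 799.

17

799 is odd.
Digit sum 25, not divisible by 3.
Ends in 9: not divisible by 5.
7: 799 = 7·114 + 1
11: 799 = 11·72 + 7
13: 799 = 13·61 + 6
17: 799 = 17·47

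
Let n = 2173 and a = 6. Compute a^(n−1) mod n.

6^1 ≡ 6 (mod 2173)
6^2 ≡ 6^2 = 36 ≡ 36 (mod 2173)
6^4 ≡ 36^2 = 1296 ≡ 1296 (mod 2173)
6^8 ≡ 1296^2 = 1679616 ≡ 2060 (mod 2173)
6^16 ≡ 2060^2 = 4243600 ≡ 1904 (mod 2173)
6^32 ≡ 1904^2 = 3625216 ≡ 652 (mod 2173)
6^64 ≡ 652^2 = 425104 ≡ 1369 (mod 2173)
6^128 ≡ 1369^2 = 1874161 ≡ 1035 (mod 2173)
6^256 ≡ 1035^2 = 1071225 ≡ 2109 (mod 2173)
6^512 ≡ 2109^2 = 4447881 ≡ 1923 (mod 2173)
6^1024 ≡ 1923^2 = 3697929 ≡ 1656 (mod 2173)
6^2048 ≡ 1656^2 = 2742336 ≡ 10 (mod 2173)
2172 = 2048 + 64 + 32 + 16 + 8 + 4 in binary powers of 2.
So 6^2172 ≡ 10 · 1369 · 652 · 1904 · 2060 · 1296 ≡ 1849 (mod 2173).
Since 1849 ≠ 1, base 6 is a Fermat witness: 2173 is composite.

1849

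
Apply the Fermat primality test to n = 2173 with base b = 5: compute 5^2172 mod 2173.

5^1 ≡ 5 (mod 2173)
5^2 ≡ 5^2 = 25 ≡ 25 (mod 2173)
5^4 ≡ 25^2 = 625 ≡ 625 (mod 2173)
5^8 ≡ 625^2 = 390625 ≡ 1658 (mod 2173)
5^16 ≡ 1658^2 = 2748964 ≡ 119 (mod 2173)
5^32 ≡ 119^2 = 14161 ≡ 1123 (mod 2173)
5^64 ≡ 1123^2 = 1261129 ≡ 789 (mod 2173)
5^128 ≡ 789^2 = 622521 ≡ 1043 (mod 2173)
5^256 ≡ 1043^2 = 1087849 ≡ 1349 (mod 2173)
5^512 ≡ 1349^2 = 1819801 ≡ 1000 (mod 2173)
5^1024 ≡ 1000^2 = 1000000 ≡ 420 (mod 2173)
5^2048 ≡ 420^2 = 176400 ≡ 387 (mod 2173)
2172 = 2048 + 64 + 32 + 16 + 8 + 4 in binary powers of 2.
So 5^2172 ≡ 387 · 789 · 1123 · 119 · 1658 · 625 ≡ 1369 (mod 2173).
Since 1369 ≠ 1, base 5 is a Fermat witness: 2173 is composite.

1369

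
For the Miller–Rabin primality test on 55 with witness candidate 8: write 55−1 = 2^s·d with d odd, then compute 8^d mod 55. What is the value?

2

55 − 1 = 54 = 2^1 · 27, so d = 27.
8^1 ≡ 8 (mod 55)
8^2 ≡ 8^2 = 64 ≡ 9 (mod 55)
8^4 ≡ 9^2 = 81 ≡ 26 (mod 55)
8^8 ≡ 26^2 = 676 ≡ 16 (mod 55)
8^16 ≡ 16^2 = 256 ≡ 36 (mod 55)
27 = 16 + 8 + 2 + 1 in binary powers of 2.
So 8^27 ≡ 36 · 16 · 9 · 8 ≡ 2 (mod 55).
Squaring chain: 2; never reaches −1, so base 8 is a Miller–Rabin witness that 55 is composite.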